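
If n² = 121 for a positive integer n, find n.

We need n² = 121, so n = √121 = 11.

11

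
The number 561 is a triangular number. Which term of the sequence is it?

33

Set n(n+1)/2 = 561, giving n² + n − 1122 = 0.
So n = (-1 + 67) / 2 = 66/2 = 33.
Check: 33·34/2 = 561. ✓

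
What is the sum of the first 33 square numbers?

Σ_{i=1}^{33} i² = 33·34·67/6 = 12529.

12529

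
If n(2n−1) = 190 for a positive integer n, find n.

Set n(2n−1) = 190, giving 2n² − n − 190 = 0.
The discriminant is 1 + 8·190 = 1521, and √1521 = 39.
So n = (1 + 39) / 4 = 40/4 = 10.
Check: 10·(2·10 − 1) = 190. ✓

10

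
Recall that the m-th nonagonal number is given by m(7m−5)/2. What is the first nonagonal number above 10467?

Solve n(7n−5)/2 > 10467 for integer n.
The largest n with value ≤ 10467 is 55 (since 10450 ≤ 10467 < 10836), so the first above is n = 56, value 10836.

10836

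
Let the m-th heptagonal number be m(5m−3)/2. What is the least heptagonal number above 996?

Solve n(5n−3)/2 > 996 for integer n.
The largest n with value ≤ 996 is 20 (since 970 ≤ 996 < 1071), so the first above is n = 21, value 1071.

1071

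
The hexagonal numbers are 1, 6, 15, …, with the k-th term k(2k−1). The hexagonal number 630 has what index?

18

Set n(2n−1) = 630, giving 2n² − n − 630 = 0.
The discriminant is 1 + 8·630 = 5041, and √5041 = 71.
So n = (1 + 71) / 4 = 72/4 = 18.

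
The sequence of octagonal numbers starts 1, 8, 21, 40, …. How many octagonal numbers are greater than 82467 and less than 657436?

302

The n-th octagonal number is n(3n−2).
Smallest index with value > 82467: n = 167 (giving 83333).
Largest index with value < 657436: n = 468 (giving 656136).
Indices 167 through 468: 302 terms.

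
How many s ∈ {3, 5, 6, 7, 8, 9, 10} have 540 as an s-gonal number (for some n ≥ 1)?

2

s = 3: P(3, 32) = 528 and P(3, 33) = 561; 540 is not s-gonal.
s = 5: P(5, 19) = 532 and P(5, 20) = 590; 540 is not s-gonal.
s = 6: P(6, 16) = 496 and P(6, 17) = 561; 540 is not s-gonal.
s = 7: P(7, 15) = 540. ✓
s = 8: P(8, 13) = 481 and P(8, 14) = 560; 540 is not s-gonal.
s = 9: P(9, 12) = 474 and P(9, 13) = 559; 540 is not s-gonal.
s = 10: P(10, 12) = 540. ✓
Hits: s ∈ {7, 10} → 2.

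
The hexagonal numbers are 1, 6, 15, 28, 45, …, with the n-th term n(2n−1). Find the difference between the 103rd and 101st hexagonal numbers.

814

103·(2·103 − 1) = 21115 and 101·(2·101 − 1) = 20301.
Difference: 21115 − 20301 = 814.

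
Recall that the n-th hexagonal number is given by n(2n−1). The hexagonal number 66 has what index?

Set n(2n−1) = 66, giving 2n² − n − 66 = 0.
The discriminant is 1 + 8·66 = 529, and √529 = 23.
So n = (1 + 23) / 4 = 24/4 = 6.

6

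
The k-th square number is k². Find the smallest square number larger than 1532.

Solve n² > 1532 for integer n.
The largest n with value ≤ 1532 is 39 (since 1521 ≤ 1532 < 1600), so the first above is n = 40, value 1600.

1600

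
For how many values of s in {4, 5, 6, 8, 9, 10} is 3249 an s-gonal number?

s = 4: P(4, 57) = 3249. ✓
s = 5: P(5, 46) = 3151 and P(5, 47) = 3290; 3249 is not s-gonal.
s = 6: P(6, 40) = 3160 and P(6, 41) = 3321; 3249 is not s-gonal.
s = 8: P(8, 33) = 3201 and P(8, 34) = 3400; 3249 is not s-gonal.
s = 9: P(9, 30) = 3075 and P(9, 31) = 3286; 3249 is not s-gonal.
s = 10: P(10, 28) = 3052 and P(10, 29) = 3277; 3249 is not s-gonal.
Hits: s ∈ {4} → 1.

1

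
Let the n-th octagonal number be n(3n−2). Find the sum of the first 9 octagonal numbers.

765

Σ i(3i−2) = 3Σi² − 2Σi over i = 1..9.
Σi = 45 and Σi² = 285.
3·285 − 2·45 = 765.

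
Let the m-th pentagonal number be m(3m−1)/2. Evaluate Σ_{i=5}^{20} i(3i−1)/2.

Σ i(3i−1)/2 = (3Σi² − Σi) / 2 over i = 5..20.
Σi = 210 − 10 = 200 and Σi² = 2870 − 30 = 2840.
(3·2840 − 1·200) / 2 = 8320/2 = 4160.

4160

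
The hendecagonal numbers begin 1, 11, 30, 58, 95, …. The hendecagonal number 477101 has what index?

326

Set n(9n−7)/2 = 477101, giving 9n² − 7n − 954202 = 0.
So n = (7 + 5861) / 18 = 5868/18 = 326.
Check: 326·(9·326 − 7)/2 = 477101. ✓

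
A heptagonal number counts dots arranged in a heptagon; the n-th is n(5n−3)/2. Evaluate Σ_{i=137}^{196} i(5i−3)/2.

Σ i(5i−3)/2 = (5Σi² − 3Σi) / 2 over i = 137..196.
Σi = 19306 − 9316 = 9990 and Σi² = 2529086 − 847756 = 1681330.
(5·1681330 − 3·9990) / 2 = 8376680/2 = 4188340.

4188340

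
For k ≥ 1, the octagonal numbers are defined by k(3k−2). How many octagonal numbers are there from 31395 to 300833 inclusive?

215

The n-th octagonal number is n(3n−2).
Smallest index with value ≥ 31395: n = 103 (giving 31621).
Largest index with value ≤ 300833: n = 317 (giving 300833).
Indices 103 through 317: 215 terms.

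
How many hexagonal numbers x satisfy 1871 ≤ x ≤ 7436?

31

The n-th hexagonal number is n(2n−1).
Smallest index with value ≥ 1871: n = 31 (giving 1891).
Largest index with value ≤ 7436: n = 61 (giving 7381).
Indices 31 through 61: 31 terms.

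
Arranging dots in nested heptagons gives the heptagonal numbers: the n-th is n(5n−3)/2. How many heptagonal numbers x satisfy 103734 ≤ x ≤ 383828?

The n-th heptagonal number is n(5n−3)/2.
Smallest index with value ≥ 103734: n = 204 (giving 103734).
Largest index with value ≤ 383828: n = 392 (giving 383572).
Indices 204 through 392: 189 terms.

189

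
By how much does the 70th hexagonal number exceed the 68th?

70·(2·70 − 1) = 9730 and 68·(2·68 − 1) = 9180.
Difference: 9730 − 9180 = 550.

550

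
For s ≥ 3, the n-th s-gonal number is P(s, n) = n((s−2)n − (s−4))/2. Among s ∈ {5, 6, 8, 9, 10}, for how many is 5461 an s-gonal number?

1

s = 5: P(5, 60) = 5370 and P(5, 61) = 5551; 5461 is not s-gonal.
s = 6: P(6, 52) = 5356 and P(6, 53) = 5565; 5461 is not s-gonal.
s = 8: P(8, 43) = 5461. ✓
s = 9: P(9, 39) = 5226 and P(9, 40) = 5500; 5461 is not s-gonal.
s = 10: P(10, 37) = 5365 and P(10, 38) = 5662; 5461 is not s-gonal.
Hits: s ∈ {8} → 1.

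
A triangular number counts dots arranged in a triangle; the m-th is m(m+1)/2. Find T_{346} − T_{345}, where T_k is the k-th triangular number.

Consecutive triangular numbers differ by n: T_{346} − T_{345} = 346.

346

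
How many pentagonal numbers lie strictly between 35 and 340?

The n-th pentagonal number is n(3n−1)/2.
Smallest index with value > 35: n = 6 (giving 51).
Largest index with value < 340: n = 15 (giving 330).
Indices 6 through 15: 10 terms.

10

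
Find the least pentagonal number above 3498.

3577

Solve n(3n−1)/2 > 3498 for integer n.
The largest n with value ≤ 3498 is 48 (since 3432 ≤ 3498 < 3577), so the first above is n = 49, value 3577.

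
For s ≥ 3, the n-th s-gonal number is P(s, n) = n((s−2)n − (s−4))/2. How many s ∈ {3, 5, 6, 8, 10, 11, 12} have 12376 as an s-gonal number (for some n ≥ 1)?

2

s = 3: P(3, 156) = 12246 and P(3, 157) = 12403; 12376 is not s-gonal.
s = 5: P(5, 91) = 12376. ✓
s = 6: P(6, 78) = 12090 and P(6, 79) = 12403; 12376 is not s-gonal.
s = 8: P(8, 64) = 12160 and P(8, 65) = 12545; 12376 is not s-gonal.
s = 10: P(10, 56) = 12376. ✓
s = 11: P(11, 52) = 11986 and P(11, 53) = 12455; 12376 is not s-gonal.
s = 12: P(12, 50) = 12300 and P(12, 51) = 12801; 12376 is not s-gonal.
Hits: s ∈ {5, 10} → 2.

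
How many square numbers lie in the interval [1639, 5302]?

32

The n-th square number is n².
Smallest index with value ≥ 1639: n = 41 (giving 1681).
Largest index with value ≤ 5302: n = 72 (giving 5184).
Indices 41 through 72: 32 terms.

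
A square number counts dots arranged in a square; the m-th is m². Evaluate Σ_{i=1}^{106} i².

Σ_{i=1}^{106} i² = 106·107·213/6 = 402641.

402641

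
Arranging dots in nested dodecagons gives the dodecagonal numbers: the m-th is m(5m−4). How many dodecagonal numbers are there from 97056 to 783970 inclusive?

The n-th dodecagonal number is n(5n−4).
Smallest index with value ≥ 97056: n = 140 (giving 97440).
Largest index with value ≤ 783970: n = 396 (giving 782496).
Indices 140 through 396: 257 terms.

257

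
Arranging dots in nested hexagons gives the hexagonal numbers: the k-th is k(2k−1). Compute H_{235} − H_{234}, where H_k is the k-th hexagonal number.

Consecutive hexagonal numbers differ by 4n − 3: here 4·235 − 3 = 937.

937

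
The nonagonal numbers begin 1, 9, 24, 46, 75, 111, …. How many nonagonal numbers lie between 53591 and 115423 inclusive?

57

The n-th nonagonal number is n(7n−5)/2.
Smallest index with value ≥ 53591: n = 125 (giving 54375).
Largest index with value ≤ 115423: n = 181 (giving 114211).
Indices 125 through 181: 57 terms.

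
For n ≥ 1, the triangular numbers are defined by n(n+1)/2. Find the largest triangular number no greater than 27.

Solve n(n+1)/2 ≤ 27 for integer n.
n = 6 gives 21 ≤ 27, while n = 7 gives 28 > 27; so the answer is 21.

21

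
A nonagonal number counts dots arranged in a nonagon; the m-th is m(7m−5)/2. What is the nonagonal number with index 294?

301791

The 294th nonagonal number is n(7n−5)/2 with n = 294.
294·(7·294 − 5)/2 = 294·2053/2 = 301791.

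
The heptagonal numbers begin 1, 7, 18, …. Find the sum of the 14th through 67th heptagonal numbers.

250947

Σ i(5i−3)/2 = (5Σi² − 3Σi) / 2 over i = 14..67.
Σi = 2278 − 91 = 2187 and Σi² = 102510 − 819 = 101691.
(5·101691 − 3·2187) / 2 = 501894/2 = 250947.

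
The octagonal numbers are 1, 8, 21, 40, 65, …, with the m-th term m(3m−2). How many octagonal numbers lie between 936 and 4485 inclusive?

22

The n-th octagonal number is n(3n−2).
Smallest index with value ≥ 936: n = 18 (giving 936).
Largest index with value ≤ 4485: n = 39 (giving 4485).
Indices 18 through 39: 22 terms.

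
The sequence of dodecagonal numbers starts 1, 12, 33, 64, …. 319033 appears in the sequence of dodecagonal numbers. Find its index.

Set n(5n−4) = 319033, giving 5n² − 4n − 319033 = 0.
The discriminant is 16 + 20·319033 = 6380676, and √6380676 = 2526.
So n = (4 + 2526) / 10 = 2530/10 = 253.
Check: 253·(5·253 − 4) = 319033. ✓

253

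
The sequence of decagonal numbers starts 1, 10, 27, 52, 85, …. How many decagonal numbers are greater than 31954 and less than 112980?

79

The n-th decagonal number is n(4n−3).
Smallest index with value > 31954: n = 90 (giving 32130).
Largest index with value < 112980: n = 168 (giving 112392).
Indices 90 through 168: 79 terms.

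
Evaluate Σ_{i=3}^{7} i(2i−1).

245

Σ i(2i−1) = 2Σi² − Σi over i = 3..7.
Σi = 28 − 3 = 25 and Σi² = 140 − 5 = 135.
2·135 − 1·25 = 245.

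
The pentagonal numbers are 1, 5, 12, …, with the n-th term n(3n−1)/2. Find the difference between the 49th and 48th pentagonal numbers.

Consecutive pentagonal numbers differ by 3n − 2: here 3·49 − 2 = 145.

145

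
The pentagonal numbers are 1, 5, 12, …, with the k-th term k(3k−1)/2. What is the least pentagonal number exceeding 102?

117

Solve n(3n−1)/2 > 102 for integer n.
The largest n with value ≤ 102 is 8 (since 92 ≤ 102 < 117), so the first above is n = 9, value 117.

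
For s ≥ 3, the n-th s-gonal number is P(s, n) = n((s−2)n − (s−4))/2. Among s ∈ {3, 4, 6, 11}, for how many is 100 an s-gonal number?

1

s = 3: P(3, 13) = 91 and P(3, 14) = 105; 100 is not s-gonal.
s = 4: P(4, 10) = 100. ✓
s = 6: P(6, 7) = 91 and P(6, 8) = 120; 100 is not s-gonal.
s = 11: P(11, 5) = 95 and P(11, 6) = 141; 100 is not s-gonal.
Hits: s ∈ {4} → 1.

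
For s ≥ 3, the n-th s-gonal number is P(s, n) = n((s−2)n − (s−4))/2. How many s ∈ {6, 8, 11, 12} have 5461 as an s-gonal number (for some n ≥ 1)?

1

s = 6: P(6, 52) = 5356 and P(6, 53) = 5565; 5461 is not s-gonal.
s = 8: P(8, 43) = 5461. ✓
s = 11: P(11, 35) = 5390 and P(11, 36) = 5706; 5461 is not s-gonal.
s = 12: P(12, 33) = 5313 and P(12, 34) = 5644; 5461 is not s-gonal.
Hits: s ∈ {8} → 1.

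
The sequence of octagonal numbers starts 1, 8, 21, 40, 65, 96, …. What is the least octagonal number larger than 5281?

Solve n(3n−2) > 5281 for integer n.
The largest n with value ≤ 5281 is 42 (since 5208 ≤ 5281 < 5461), so the first above is n = 43, value 5461.

5461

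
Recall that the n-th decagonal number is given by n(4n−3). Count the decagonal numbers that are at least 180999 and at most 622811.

181

The n-th decagonal number is n(4n−3).
Smallest index with value ≥ 180999: n = 214 (giving 182542).
Largest index with value ≤ 622811: n = 394 (giving 619762).
Indices 214 through 394: 181 terms.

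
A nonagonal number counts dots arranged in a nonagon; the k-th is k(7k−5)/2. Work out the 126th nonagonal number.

55251

126·(7·126 − 5)/2 = 126·877/2 = 55251.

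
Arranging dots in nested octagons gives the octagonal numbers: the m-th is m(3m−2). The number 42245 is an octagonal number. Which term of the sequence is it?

119

Set n(3n−2) = 42245, giving 3n² − 2n − 42245 = 0.
The discriminant is 4 + 12·42245 = 506944, and √506944 = 712.
So n = (2 + 712) / 6 = 714/6 = 119.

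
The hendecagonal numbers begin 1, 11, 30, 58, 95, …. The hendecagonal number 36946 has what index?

Set n(9n−7)/2 = 36946, giving 9n² − 7n − 73892 = 0.
The discriminant is 49 + 72·36946 = 2660161, and √2660161 = 1631.
So n = (7 + 1631) / 18 = 1638/18 = 91.

91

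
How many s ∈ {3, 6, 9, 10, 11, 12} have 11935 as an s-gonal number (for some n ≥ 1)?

2

s = 3: P(3, 154) = 11935. ✓
s = 6: P(6, 77) = 11781 and P(6, 78) = 12090; 11935 is not s-gonal.
s = 9: P(9, 58) = 11629 and P(9, 59) = 12036; 11935 is not s-gonal.
s = 10: P(10, 55) = 11935. ✓
s = 11: P(11, 51) = 11526 and P(11, 52) = 11986; 11935 is not s-gonal.
s = 12: P(12, 49) = 11809 and P(12, 50) = 12300; 11935 is not s-gonal.
Hits: s ∈ {3, 10} → 2.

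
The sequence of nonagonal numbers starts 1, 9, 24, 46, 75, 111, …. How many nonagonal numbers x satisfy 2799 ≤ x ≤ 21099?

50

The n-th nonagonal number is n(7n−5)/2.
Smallest index with value ≥ 2799: n = 29 (giving 2871).
Largest index with value ≤ 21099: n = 78 (giving 21099).
Indices 29 through 78: 50 terms.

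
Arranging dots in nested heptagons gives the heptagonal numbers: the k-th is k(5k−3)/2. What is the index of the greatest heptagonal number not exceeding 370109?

385

Solve n(5n−3)/2 ≤ 370109 for integer n.
n = 385 gives 369985 ≤ 370109, while n = 386 gives 371911 > 370109; so the answer is index 385.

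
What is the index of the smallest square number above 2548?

51

Solve n² > 2548 for integer n.
The largest n with value ≤ 2548 is 50 (since 2500 ≤ 2548 < 2601), so the first above is n = 51, value 2601.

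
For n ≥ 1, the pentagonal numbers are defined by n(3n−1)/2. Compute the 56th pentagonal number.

4676

56·(3·56 − 1)/2 = 56·167/2 = 4676.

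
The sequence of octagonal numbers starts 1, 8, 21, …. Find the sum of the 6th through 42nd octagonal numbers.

Σ i(3i−2) = 3Σi² − 2Σi over i = 6..42.
Σi = 903 − 15 = 888 and Σi² = 25585 − 55 = 25530.
3·25530 − 2·888 = 74814.

74814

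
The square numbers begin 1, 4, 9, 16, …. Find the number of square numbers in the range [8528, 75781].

183

The n-th square number is n².
Smallest index with value ≥ 8528: n = 93 (giving 8649).
Largest index with value ≤ 75781: n = 275 (giving 75625).
Indices 93 through 275: 183 terms.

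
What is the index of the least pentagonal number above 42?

Solve n(3n−1)/2 > 42 for integer n.
The largest n with value ≤ 42 is 5 (since 35 ≤ 42 < 51), so the first above is n = 6, value 51.

6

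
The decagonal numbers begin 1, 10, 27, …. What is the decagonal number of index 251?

251251

The 251st decagonal number is n(4n−3) with n = 251.
251·(4·251 − 3) = 251·1001 = 251251.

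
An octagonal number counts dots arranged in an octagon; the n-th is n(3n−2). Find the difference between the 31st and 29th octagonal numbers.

31·(3·31 − 2) = 2821 and 29·(3·29 − 2) = 2465.
Difference: 2821 − 2465 = 356.

356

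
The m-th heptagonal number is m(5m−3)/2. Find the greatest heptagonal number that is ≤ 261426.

Solve n(5n−3)/2 ≤ 261426 for integer n.
n = 323 gives 260338 ≤ 261426, while n = 324 gives 261954 > 261426; so the answer is 260338.

260338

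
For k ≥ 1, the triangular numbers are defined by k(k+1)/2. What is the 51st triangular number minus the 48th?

51·52/2 = 1326 and 48·49/2 = 1176.
Difference: 1326 − 1176 = 150.

150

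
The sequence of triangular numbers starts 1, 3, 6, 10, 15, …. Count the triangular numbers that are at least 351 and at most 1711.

The n-th triangular number is n(n+1)/2.
Smallest index with value ≥ 351: n = 26 (giving 351).
Largest index with value ≤ 1711: n = 58 (giving 1711).
Indices 26 through 58: 33 terms.

33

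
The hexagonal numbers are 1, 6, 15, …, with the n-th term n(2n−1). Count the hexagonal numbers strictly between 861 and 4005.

23

The n-th hexagonal number is n(2n−1).
Smallest index with value > 861: n = 22 (giving 946).
Largest index with value < 4005: n = 44 (giving 3828).
Indices 22 through 44: 23 terms.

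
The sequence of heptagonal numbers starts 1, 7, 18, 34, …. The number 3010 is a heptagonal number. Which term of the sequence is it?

Set n(5n−3)/2 = 3010, giving 5n² − 3n − 6020 = 0.
The discriminant is 9 + 40·3010 = 120409, and √120409 = 347.
So n = (3 + 347) / 10 = 350/10 = 35.

35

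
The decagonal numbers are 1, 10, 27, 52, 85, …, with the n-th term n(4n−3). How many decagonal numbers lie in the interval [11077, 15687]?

The n-th decagonal number is n(4n−3).
Smallest index with value ≥ 11077: n = 53 (giving 11077).
Largest index with value ≤ 15687: n = 63 (giving 15687).
Indices 53 through 63: 11 terms.

11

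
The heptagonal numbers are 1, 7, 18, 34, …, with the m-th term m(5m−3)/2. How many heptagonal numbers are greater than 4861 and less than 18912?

43

The n-th heptagonal number is n(5n−3)/2.
Smallest index with value > 4861: n = 45 (giving 4995).
Largest index with value < 18912: n = 87 (giving 18792).
Indices 45 through 87: 43 terms.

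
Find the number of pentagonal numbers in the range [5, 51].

The n-th pentagonal number is n(3n−1)/2.
Smallest index with value ≥ 5: n = 2 (giving 5).
Largest index with value ≤ 51: n = 6 (giving 51).
Indices 2 through 6: 5 terms.

5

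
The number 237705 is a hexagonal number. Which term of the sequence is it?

345

Set n(2n−1) = 237705, giving 2n² − n − 237705 = 0.
So n = (1 + 1379) / 4 = 1380/4 = 345.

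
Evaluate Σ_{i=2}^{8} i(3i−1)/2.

Σ i(3i−1)/2 = (3Σi² − Σi) / 2 over i = 2..8.
Σi = 36 − 1 = 35 and Σi² = 204 − 1 = 203.
(3·203 − 1·35) / 2 = 574/2 = 287.

287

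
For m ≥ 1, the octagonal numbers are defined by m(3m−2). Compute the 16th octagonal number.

The 16th octagonal number is n(3n−2) with n = 16.
16·(3·16 − 2) = 16·46 = 736.

736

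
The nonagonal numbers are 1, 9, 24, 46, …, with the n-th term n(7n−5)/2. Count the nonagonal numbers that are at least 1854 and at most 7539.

23

The n-th nonagonal number is n(7n−5)/2.
Smallest index with value ≥ 1854: n = 24 (giving 1956).
Largest index with value ≤ 7539: n = 46 (giving 7291).
Indices 24 through 46: 23 terms.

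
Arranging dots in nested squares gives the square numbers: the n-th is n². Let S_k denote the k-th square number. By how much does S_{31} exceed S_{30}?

61

n² − (n−1)² = 2n − 1, so 31² − 30² = 2·31 − 1 = 61.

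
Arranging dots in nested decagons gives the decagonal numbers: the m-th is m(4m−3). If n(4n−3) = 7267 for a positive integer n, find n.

Set n(4n−3) = 7267, giving 4n² − 3n − 7267 = 0.
So n = (3 + 341) / 8 = 344/8 = 43.

43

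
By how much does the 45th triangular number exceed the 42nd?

45·46/2 = 1035 and 42·43/2 = 903.
Difference: 1035 − 903 = 132.

132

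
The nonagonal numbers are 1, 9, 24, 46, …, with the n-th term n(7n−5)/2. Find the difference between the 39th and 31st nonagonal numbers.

1940

39·(7·39 − 5)/2 = 5226 and 31·(7·31 − 5)/2 = 3286.
Difference: 5226 − 3286 = 1940.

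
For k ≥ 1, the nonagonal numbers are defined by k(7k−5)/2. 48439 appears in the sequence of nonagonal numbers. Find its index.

118

Set n(7n−5)/2 = 48439, giving 7n² − 5n − 96878 = 0.
The discriminant is 25 + 56·48439 = 2712609, and √2712609 = 1647.
So n = (5 + 1647) / 14 = 1652/14 = 118.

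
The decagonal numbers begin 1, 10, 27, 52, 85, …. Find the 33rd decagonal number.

The 33rd decagonal number is n(4n−3) with n = 33.
33·(4·33 − 3) = 33·129 = 4257.

4257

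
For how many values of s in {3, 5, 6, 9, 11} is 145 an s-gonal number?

1

s = 3: P(3, 16) = 136 and P(3, 17) = 153; 145 is not s-gonal.
s = 5: P(5, 10) = 145. ✓
s = 6: P(6, 8) = 120 and P(6, 9) = 153; 145 is not s-gonal.
s = 9: P(9, 6) = 111 and P(9, 7) = 154; 145 is not s-gonal.
s = 11: P(11, 6) = 141 and P(11, 7) = 196; 145 is not s-gonal.
Hits: s ∈ {5} → 1.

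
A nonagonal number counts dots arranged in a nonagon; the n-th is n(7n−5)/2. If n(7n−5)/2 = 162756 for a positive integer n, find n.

216

Set n(7n−5)/2 = 162756, giving 7n² − 5n − 325512 = 0.
The discriminant is 25 + 56·162756 = 9114361, and √9114361 = 3019.
So n = (5 + 3019) / 14 = 3024/14 = 216.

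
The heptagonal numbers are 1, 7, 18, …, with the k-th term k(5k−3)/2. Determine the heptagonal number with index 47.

The 47th heptagonal number is n(5n−3)/2 with n = 47.
47·(5·47 − 3)/2 = 47·232/2 = 47·116 = 5452.

5452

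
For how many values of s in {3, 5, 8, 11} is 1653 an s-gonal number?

1

s = 3: P(3, 57) = 1653. ✓
s = 5: P(5, 33) = 1617 and P(5, 34) = 1717; 1653 is not s-gonal.
s = 8: P(8, 23) = 1541 and P(8, 24) = 1680; 1653 is not s-gonal.
s = 11: P(11, 19) = 1558 and P(11, 20) = 1730; 1653 is not s-gonal.
Hits: s ∈ {3} → 1.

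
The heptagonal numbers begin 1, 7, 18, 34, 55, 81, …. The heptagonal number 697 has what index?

Set n(5n−3)/2 = 697, giving 5n² − 3n − 1394 = 0.
So n = (3 + 167) / 10 = 170/10 = 17.

17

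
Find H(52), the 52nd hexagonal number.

5356

The 52nd hexagonal number is n(2n−1) with n = 52.
52·(2·52 − 1) = 52·103 = 5356.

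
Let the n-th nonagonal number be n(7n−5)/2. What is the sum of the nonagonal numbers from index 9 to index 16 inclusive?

Σ i(7i−5)/2 = (7Σi² − 5Σi) / 2 over i = 9..16.
Σi = 136 − 36 = 100 and Σi² = 1496 − 204 = 1292.
(7·1292 − 5·100) / 2 = 8544/2 = 4272.

4272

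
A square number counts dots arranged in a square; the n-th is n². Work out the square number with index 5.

25

The 5th square number is n² with n = 5.
5² = 25.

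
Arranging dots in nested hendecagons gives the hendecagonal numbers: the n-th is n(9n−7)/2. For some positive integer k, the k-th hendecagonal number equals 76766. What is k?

Set n(9n−7)/2 = 76766, giving 9n² − 7n − 153532 = 0.
So n = (7 + 2351) / 18 = 2358/18 = 131.
Check: 131·(9·131 − 7)/2 = 76766. ✓

131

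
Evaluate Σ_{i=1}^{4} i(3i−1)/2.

40

Σ i(3i−1)/2 = (3Σi² − Σi) / 2 over i = 1..4.
Σi = 10 and Σi² = 30.
(3·30 − 1·10) / 2 = 80/2 = 40.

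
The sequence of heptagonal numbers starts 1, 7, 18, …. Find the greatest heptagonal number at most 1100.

Solve n(5n−3)/2 ≤ 1100 for integer n.
n = 21 gives 1071 ≤ 1100, while n = 22 gives 1177 > 1100; so the answer is 1071.

1071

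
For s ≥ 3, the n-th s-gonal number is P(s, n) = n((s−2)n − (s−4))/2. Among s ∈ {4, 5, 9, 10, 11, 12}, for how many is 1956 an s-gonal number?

s = 4: P(4, 44) = 1936 and P(4, 45) = 2025; 1956 is not s-gonal.
s = 5: P(5, 36) = 1926 and P(5, 37) = 2035; 1956 is not s-gonal.
s = 9: P(9, 24) = 1956. ✓
s = 10: P(10, 22) = 1870 and P(10, 23) = 2047; 1956 is not s-gonal.
s = 11: P(11, 21) = 1911 and P(11, 22) = 2101; 1956 is not s-gonal.
s = 12: P(12, 20) = 1920 and P(12, 21) = 2121; 1956 is not s-gonal.
Hits: s ∈ {9} → 1.

1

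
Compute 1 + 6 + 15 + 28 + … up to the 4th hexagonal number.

50

Σ i(2i−1) = 2Σi² − Σi over i = 1..4.
Σi = 10 and Σi² = 30.
2·30 − 1·10 = 50.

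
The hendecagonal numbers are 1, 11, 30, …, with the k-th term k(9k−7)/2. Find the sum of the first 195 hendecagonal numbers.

Σ i(9i−7)/2 = (9Σi² − 7Σi) / 2 over i = 1..195.
Σi = 19110 and Σi² = 2490670.
(9·2490670 − 7·19110) / 2 = 22282260/2 = 11141130.

11141130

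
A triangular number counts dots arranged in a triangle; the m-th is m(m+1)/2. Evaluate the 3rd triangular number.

6

3·4/2 = 12/2 = 6.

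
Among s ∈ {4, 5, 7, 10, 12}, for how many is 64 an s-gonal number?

2

s = 4: P(4, 8) = 64. ✓
s = 5: P(5, 6) = 51 and P(5, 7) = 70; 64 is not s-gonal.
s = 7: P(7, 5) = 55 and P(7, 6) = 81; 64 is not s-gonal.
s = 10: P(10, 4) = 52 and P(10, 5) = 85; 64 is not s-gonal.
s = 12: P(12, 4) = 64. ✓
Hits: s ∈ {4, 12} → 2.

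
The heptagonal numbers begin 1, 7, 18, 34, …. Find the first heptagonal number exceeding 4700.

4774

Solve n(5n−3)/2 > 4700 for integer n.
The largest n with value ≤ 4700 is 43 (since 4558 ≤ 4700 < 4774), so the first above is n = 44, value 4774.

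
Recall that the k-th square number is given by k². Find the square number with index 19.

361

The 19th square number is n² with n = 19.
19² = 361.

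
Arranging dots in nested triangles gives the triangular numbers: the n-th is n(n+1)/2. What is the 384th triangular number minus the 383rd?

384

Consecutive triangular numbers differ by n: T_{384} − T_{383} = 384.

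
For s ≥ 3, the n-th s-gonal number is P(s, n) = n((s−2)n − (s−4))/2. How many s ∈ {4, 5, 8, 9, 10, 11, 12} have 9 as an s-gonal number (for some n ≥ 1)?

2

s = 4: P(4, 3) = 9. ✓
s = 5: P(5, 2) = 5 and P(5, 3) = 12; 9 is not s-gonal.
s = 8: P(8, 2) = 8 and P(8, 3) = 21; 9 is not s-gonal.
s = 9: P(9, 2) = 9. ✓
s = 10: P(10, 1) = 1 and P(10, 2) = 10; 9 is not s-gonal.
s = 11: P(11, 1) = 1 and P(11, 2) = 11; 9 is not s-gonal.
s = 12: P(12, 1) = 1 and P(12, 2) = 12; 9 is not s-gonal.
Hits: s ∈ {4, 9} → 2.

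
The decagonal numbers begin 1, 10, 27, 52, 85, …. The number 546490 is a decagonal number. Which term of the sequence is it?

370

Set n(4n−3) = 546490, giving 4n² − 3n − 546490 = 0.
The discriminant is 9 + 16·546490 = 8743849, and √8743849 = 2957.
So n = (3 + 2957) / 8 = 2960/8 = 370.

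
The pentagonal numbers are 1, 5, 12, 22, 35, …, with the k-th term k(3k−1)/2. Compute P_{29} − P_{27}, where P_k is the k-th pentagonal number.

167

29·(3·29 − 1)/2 = 1247 and 27·(3·27 − 1)/2 = 1080.
Difference: 1247 − 1080 = 167.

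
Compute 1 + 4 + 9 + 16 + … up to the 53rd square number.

Σ_{i=1}^{53} i² = 53·54·107/6 = 51039.

51039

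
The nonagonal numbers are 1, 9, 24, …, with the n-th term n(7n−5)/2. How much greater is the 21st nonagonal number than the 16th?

635

21·(7·21 − 5)/2 = 1491 and 16·(7·16 − 5)/2 = 856.
Difference: 1491 − 856 = 635.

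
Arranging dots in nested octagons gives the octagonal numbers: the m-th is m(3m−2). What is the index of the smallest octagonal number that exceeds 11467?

63

Solve n(3n−2) > 11467 for integer n.
The largest n with value ≤ 11467 is 62 (since 11408 ≤ 11467 < 11781), so the first above is n = 63, value 11781.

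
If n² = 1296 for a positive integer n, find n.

36

We need n² = 1296, so n = √1296 = 36.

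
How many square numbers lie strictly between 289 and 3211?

39

The n-th square number is n².
Smallest index with value > 289: n = 18 (giving 324).
Largest index with value < 3211: n = 56 (giving 3136).
Indices 18 through 56: 39 terms.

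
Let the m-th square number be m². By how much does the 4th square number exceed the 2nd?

12

4² = 16 and 2² = 4.
Difference: 16 − 4 = 12.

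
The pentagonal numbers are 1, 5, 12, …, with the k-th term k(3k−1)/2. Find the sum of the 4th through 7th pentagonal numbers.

Σ i(3i−1)/2 = (3Σi² − Σi) / 2 over i = 4..7.
Σi = 28 − 6 = 22 and Σi² = 140 − 14 = 126.
(3·126 − 1·22) / 2 = 356/2 = 178.

178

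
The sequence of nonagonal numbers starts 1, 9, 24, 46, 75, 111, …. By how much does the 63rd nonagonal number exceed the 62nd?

435

Consecutive nonagonal numbers differ by 7n − 6: here 7·63 − 6 = 435.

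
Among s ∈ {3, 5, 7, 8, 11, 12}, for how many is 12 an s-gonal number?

s = 3: P(3, 4) = 10 and P(3, 5) = 15; 12 is not s-gonal.
s = 5: P(5, 3) = 12. ✓
s = 7: P(7, 2) = 7 and P(7, 3) = 18; 12 is not s-gonal.
s = 8: P(8, 2) = 8 and P(8, 3) = 21; 12 is not s-gonal.
s = 11: P(11, 2) = 11 and P(11, 3) = 30; 12 is not s-gonal.
s = 12: P(12, 2) = 12. ✓
Hits: s ∈ {5, 12} → 2.

2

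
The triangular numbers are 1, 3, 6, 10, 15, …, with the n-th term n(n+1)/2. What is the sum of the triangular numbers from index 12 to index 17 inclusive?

Σ i(i+1)/2 = (Σi² + Σi) / 2 over i = 12..17.
Σi = 153 − 66 = 87 and Σi² = 1785 − 506 = 1279.
(1·1279 + 1·87) / 2 = 1366/2 = 683.

683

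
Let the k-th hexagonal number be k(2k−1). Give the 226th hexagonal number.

101926

The 226th hexagonal number is n(2n−1) with n = 226.
226·(2·226 − 1) = 226·451 = 101926.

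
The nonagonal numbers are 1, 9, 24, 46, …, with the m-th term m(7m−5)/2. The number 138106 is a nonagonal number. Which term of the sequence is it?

Set n(7n−5)/2 = 138106, giving 7n² − 5n − 276212 = 0.
So n = (5 + 2781) / 14 = 2786/14 = 199.
Check: 199·(7·199 − 5)/2 = 138106. ✓

199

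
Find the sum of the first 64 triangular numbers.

Σ i(i+1)/2 = (Σi² + Σi) / 2 over i = 1..64.
Σi = 2080 and Σi² = 89440.
(1·89440 + 1·2080) / 2 = 91520/2 = 45760.

45760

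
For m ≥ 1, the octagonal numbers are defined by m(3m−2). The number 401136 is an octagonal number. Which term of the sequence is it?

366

Set n(3n−2) = 401136, giving 3n² − 2n − 401136 = 0.
The discriminant is 4 + 12·401136 = 4813636, and √4813636 = 2194.
So n = (2 + 2194) / 6 = 2196/6 = 366.
Check: 366·(3·366 − 2) = 401136. ✓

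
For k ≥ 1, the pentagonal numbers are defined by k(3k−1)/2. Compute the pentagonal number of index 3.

12

3·(3·3 − 1)/2 = 3·8/2 = 3·4 = 12.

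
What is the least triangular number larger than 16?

21

Solve n(n+1)/2 > 16 for integer n.
The largest n with value ≤ 16 is 5 (since 15 ≤ 16 < 21), so the first above is n = 6, value 21.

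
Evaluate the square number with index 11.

The 11th square number is n² with n = 11.
11² = 121.

121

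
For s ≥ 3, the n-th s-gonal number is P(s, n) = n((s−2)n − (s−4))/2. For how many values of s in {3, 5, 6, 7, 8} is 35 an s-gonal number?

s = 3: P(3, 7) = 28 and P(3, 8) = 36; 35 is not s-gonal.
s = 5: P(5, 5) = 35. ✓
s = 6: P(6, 4) = 28 and P(6, 5) = 45; 35 is not s-gonal.
s = 7: P(7, 4) = 34 and P(7, 5) = 55; 35 is not s-gonal.
s = 8: P(8, 3) = 21 and P(8, 4) = 40; 35 is not s-gonal.
Hits: s ∈ {5} → 1.

1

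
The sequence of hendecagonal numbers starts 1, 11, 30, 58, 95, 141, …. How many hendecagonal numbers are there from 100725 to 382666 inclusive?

143

The n-th hendecagonal number is n(9n−7)/2.
Smallest index with value ≥ 100725: n = 150 (giving 100725).
Largest index with value ≤ 382666: n = 292 (giving 382666).
Indices 150 through 292: 143 terms.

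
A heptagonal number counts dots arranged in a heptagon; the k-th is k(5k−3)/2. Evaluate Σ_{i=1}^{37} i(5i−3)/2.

Σ i(5i−3)/2 = (5Σi² − 3Σi) / 2 over i = 1..37.
Σi = 703 and Σi² = 17575.
(5·17575 − 3·703) / 2 = 85766/2 = 42883.

42883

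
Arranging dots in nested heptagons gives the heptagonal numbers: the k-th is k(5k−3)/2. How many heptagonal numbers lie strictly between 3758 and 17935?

The n-th heptagonal number is n(5n−3)/2.
Smallest index with value > 3758: n = 40 (giving 3940).
Largest index with value < 17935: n = 84 (giving 17514).
Indices 40 through 84: 45 terms.

45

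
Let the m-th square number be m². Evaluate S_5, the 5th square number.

25

The 5th square number is n² with n = 5.
5² = 25.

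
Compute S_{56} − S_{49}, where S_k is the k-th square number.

56² = 3136 and 49² = 2401.
Difference: 3136 − 2401 = 735.

735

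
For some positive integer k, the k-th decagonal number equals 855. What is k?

Set n(4n−3) = 855, giving 4n² − 3n − 855 = 0.
So n = (3 + 117) / 8 = 120/8 = 15.

15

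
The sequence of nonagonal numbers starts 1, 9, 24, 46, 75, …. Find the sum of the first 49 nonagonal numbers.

138425

Σ i(7i−5)/2 = (7Σi² − 5Σi) / 2 over i = 1..49.
Σi = 1225 and Σi² = 40425.
(7·40425 − 5·1225) / 2 = 276850/2 = 138425.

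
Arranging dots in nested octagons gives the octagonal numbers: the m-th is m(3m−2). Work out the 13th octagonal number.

13·(3·13 − 2) = 13·37 = 481.

481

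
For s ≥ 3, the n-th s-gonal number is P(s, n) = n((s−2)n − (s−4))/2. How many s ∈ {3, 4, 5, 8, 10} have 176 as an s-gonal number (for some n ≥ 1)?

s = 3: P(3, 18) = 171 and P(3, 19) = 190; 176 is not s-gonal.
s = 4: P(4, 13) = 169 and P(4, 14) = 196; 176 is not s-gonal.
s = 5: P(5, 11) = 176. ✓
s = 8: P(8, 8) = 176. ✓
s = 10: P(10, 7) = 175 and P(10, 8) = 232; 176 is not s-gonal.
Hits: s ∈ {5, 8} → 2.

2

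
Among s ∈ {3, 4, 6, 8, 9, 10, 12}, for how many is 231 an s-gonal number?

s = 3: P(3, 21) = 231. ✓
s = 4: P(4, 15) = 225 and P(4, 16) = 256; 231 is not s-gonal.
s = 6: P(6, 11) = 231. ✓
s = 8: P(8, 9) = 225 and P(8, 10) = 280; 231 is not s-gonal.
s = 9: P(9, 8) = 204 and P(9, 9) = 261; 231 is not s-gonal.
s = 10: P(10, 7) = 175 and P(10, 8) = 232; 231 is not s-gonal.
s = 12: P(12, 7) = 217 and P(12, 8) = 288; 231 is not s-gonal.
Hits: s ∈ {3, 6} → 2.

2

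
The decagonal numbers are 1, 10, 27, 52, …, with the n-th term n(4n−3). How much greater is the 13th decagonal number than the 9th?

13·(4·13 − 3) = 637 and 9·(4·9 − 3) = 297.
Difference: 637 − 297 = 340.

340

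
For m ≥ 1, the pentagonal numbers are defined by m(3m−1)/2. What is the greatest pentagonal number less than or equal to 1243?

1162

Solve n(3n−1)/2 ≤ 1243 for integer n.
n = 28 gives 1162 ≤ 1243, while n = 29 gives 1247 > 1243; so the answer is 1162.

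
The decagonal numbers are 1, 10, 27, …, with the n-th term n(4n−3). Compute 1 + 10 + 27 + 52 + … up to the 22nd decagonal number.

Σ i(4i−3) = 4Σi² − 3Σi over i = 1..22.
Σi = 253 and Σi² = 3795.
4·3795 − 3·253 = 14421.

14421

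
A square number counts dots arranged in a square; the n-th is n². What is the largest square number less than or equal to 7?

4

Solve n² ≤ 7 for integer n.
n = 2 gives 4 ≤ 7, while n = 3 gives 9 > 7; so the answer is 4.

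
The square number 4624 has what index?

68

We need n² = 4624, so n = √4624 = 68.
Check: 68² = 4624. ✓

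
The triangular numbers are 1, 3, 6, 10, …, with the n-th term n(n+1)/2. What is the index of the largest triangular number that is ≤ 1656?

57

Solve n(n+1)/2 ≤ 1656 for integer n.
n = 57 gives 1653 ≤ 1656, while n = 58 gives 1711 > 1656; so the answer is index 57.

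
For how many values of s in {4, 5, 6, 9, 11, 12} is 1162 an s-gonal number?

1

s = 4: P(4, 34) = 1156 and P(4, 35) = 1225; 1162 is not s-gonal.
s = 5: P(5, 28) = 1162. ✓
s = 6: P(6, 24) = 1128 and P(6, 25) = 1225; 1162 is not s-gonal.
s = 9: P(9, 18) = 1089 and P(9, 19) = 1216; 1162 is not s-gonal.
s = 11: P(11, 16) = 1096 and P(11, 17) = 1241; 1162 is not s-gonal.
s = 12: P(12, 15) = 1065 and P(12, 16) = 1216; 1162 is not s-gonal.
Hits: s ∈ {5} → 1.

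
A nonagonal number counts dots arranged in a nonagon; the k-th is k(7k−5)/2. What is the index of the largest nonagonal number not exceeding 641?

Solve n(7n−5)/2 ≤ 641 for integer n.
n = 13 gives 559 ≤ 641, while n = 14 gives 651 > 641; so the answer is index 13.

13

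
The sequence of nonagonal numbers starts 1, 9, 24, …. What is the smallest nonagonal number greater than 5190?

Solve n(7n−5)/2 > 5190 for integer n.
The largest n with value ≤ 5190 is 38 (since 4959 ≤ 5190 < 5226), so the first above is n = 39, value 5226.

5226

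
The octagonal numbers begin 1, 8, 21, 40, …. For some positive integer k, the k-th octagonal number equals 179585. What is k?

Set n(3n−2) = 179585, giving 3n² − 2n − 179585 = 0.
So n = (2 + 1468) / 6 = 1470/6 = 245.

245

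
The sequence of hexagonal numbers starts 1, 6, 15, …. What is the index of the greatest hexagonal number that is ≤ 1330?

26

Solve n(2n−1) ≤ 1330 for integer n.
n = 26 gives 1326 ≤ 1330, while n = 27 gives 1431 > 1330; so the answer is index 26.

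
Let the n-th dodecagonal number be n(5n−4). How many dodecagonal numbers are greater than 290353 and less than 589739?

The n-th dodecagonal number is n(5n−4).
Smallest index with value > 290353: n = 242 (giving 291852).
Largest index with value < 589739: n = 343 (giving 586873).
Indices 242 through 343: 102 terms.

102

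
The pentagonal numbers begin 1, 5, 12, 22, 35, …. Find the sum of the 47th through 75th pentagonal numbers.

Σ i(3i−1)/2 = (3Σi² − Σi) / 2 over i = 47..75.
Σi = 2850 − 1081 = 1769 and Σi² = 143450 − 33511 = 109939.
(3·109939 − 1·1769) / 2 = 328048/2 = 164024.

164024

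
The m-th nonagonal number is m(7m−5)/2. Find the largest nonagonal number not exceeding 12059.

12036

Solve n(7n−5)/2 ≤ 12059 for integer n.
n = 59 gives 12036 ≤ 12059, while n = 60 gives 12450 > 12059; so the answer is 12036.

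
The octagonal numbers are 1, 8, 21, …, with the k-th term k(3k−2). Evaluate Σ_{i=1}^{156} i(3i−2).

Σ i(3i−2) = 3Σi² − 2Σi over i = 1..156.
Σi = 12246 and Σi² = 1277666.
3·1277666 − 2·12246 = 3808506.

3808506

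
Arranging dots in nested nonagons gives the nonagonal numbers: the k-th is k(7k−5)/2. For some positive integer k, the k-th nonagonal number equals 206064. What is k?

243

Set n(7n−5)/2 = 206064, giving 7n² − 5n − 412128 = 0.
So n = (5 + 3397) / 14 = 3402/14 = 243.
Check: 243·(7·243 − 5)/2 = 206064. ✓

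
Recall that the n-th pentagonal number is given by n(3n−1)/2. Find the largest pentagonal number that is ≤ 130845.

130390

Solve n(3n−1)/2 ≤ 130845 for integer n.
n = 295 gives 130390 ≤ 130845, while n = 296 gives 131276 > 130845; so the answer is 130390.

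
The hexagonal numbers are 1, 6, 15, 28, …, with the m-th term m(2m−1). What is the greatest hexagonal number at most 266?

Solve n(2n−1) ≤ 266 for integer n.
n = 11 gives 231 ≤ 266, while n = 12 gives 276 > 266; so the answer is 231.

231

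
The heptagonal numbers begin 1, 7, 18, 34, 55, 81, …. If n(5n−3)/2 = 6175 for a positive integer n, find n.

Set n(5n−3)/2 = 6175, giving 5n² − 3n − 12350 = 0.
The discriminant is 9 + 40·6175 = 247009, and √247009 = 497.
So n = (3 + 497) / 10 = 500/10 = 50.
Check: 50·(5·50 − 3)/2 = 6175. ✓

50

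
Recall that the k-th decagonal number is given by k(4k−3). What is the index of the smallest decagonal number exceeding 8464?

47

Solve n(4n−3) > 8464 for integer n.
The largest n with value ≤ 8464 is 46 (since 8326 ≤ 8464 < 8695), so the first above is n = 47, value 8695.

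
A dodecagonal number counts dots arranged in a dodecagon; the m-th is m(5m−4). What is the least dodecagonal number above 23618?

Solve n(5n−4) > 23618 for integer n.
The largest n with value ≤ 23618 is 69 (since 23529 ≤ 23618 < 24220), so the first above is n = 70, value 24220.

24220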